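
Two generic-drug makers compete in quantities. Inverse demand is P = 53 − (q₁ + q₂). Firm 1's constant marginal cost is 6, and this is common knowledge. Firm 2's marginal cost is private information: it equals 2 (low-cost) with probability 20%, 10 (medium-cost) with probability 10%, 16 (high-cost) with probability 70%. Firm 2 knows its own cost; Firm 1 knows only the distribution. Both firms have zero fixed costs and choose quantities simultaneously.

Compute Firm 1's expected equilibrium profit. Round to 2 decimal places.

319.22

Firm 2 with cost c maximizes (53 − (q₁+q₂) − c)·q₂, giving q₂(c) = (53 − c − q₁)/2.
E[c₂] = 0.2·2 + 0.1·10 + 0.7·16 = 12.6
Firm 1's FOC against E[q₂] yields q₁ = (53 − 2·6 + E[c₂])/3 = (53 − 12 + 12.6)/3 = 17.8667.
E[P] = 53 − (q₁ + E[q₂]) = 23.8667; Firm 1's expected profit = (E[P] − 6)·q₁ = (23.8667 − 6)·17.8667 = 319.218.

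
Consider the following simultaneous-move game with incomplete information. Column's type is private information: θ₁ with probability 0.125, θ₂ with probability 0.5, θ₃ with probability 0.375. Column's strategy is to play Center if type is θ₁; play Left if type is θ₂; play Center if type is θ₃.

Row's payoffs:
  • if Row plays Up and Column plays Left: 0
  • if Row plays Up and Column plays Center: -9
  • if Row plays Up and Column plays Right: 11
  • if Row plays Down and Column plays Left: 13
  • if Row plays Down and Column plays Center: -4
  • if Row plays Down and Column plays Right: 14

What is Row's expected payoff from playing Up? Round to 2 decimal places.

E[Up] = 0.125·(-9) + 0.5·0 + 0.375·(-9) = (-1.125) + 0 + (-3.375) = -4.5

-4.50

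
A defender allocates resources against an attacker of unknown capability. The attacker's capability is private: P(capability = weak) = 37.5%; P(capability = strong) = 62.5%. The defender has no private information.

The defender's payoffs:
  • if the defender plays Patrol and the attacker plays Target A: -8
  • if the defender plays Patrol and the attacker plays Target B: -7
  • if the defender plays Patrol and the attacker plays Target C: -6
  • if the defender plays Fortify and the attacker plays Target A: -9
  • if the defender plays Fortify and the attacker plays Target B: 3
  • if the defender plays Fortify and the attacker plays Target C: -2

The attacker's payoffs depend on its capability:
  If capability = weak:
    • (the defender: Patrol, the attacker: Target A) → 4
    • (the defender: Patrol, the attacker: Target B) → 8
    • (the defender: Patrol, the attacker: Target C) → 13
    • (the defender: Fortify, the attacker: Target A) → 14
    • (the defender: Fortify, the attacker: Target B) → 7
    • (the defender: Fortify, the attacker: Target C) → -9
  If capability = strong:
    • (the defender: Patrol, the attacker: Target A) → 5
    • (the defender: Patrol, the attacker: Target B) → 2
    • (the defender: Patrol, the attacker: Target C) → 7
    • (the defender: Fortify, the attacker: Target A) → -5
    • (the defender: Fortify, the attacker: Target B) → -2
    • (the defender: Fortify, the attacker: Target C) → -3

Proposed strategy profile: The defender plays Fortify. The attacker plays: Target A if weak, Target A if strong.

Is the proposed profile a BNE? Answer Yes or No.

A profile is a BNE iff every type of every player is best-responding given beliefs about the other side.
The defender plays Fortify: E[Fortify] = 0.375·(-9) + 0.625·(-9) = -9; E[Patrol] = -8. Not best-responding. ✗
The attacker (capability weak), facing Fortify: Target A gives 14, Target B gives 7, Target C gives -9. Proposed Target A is best. ✓
The attacker (capability strong), facing Fortify: Target A gives -5, Target B gives -2, Target C gives -3. Proposed Target A is not best — profitable deviation exists. ✗

No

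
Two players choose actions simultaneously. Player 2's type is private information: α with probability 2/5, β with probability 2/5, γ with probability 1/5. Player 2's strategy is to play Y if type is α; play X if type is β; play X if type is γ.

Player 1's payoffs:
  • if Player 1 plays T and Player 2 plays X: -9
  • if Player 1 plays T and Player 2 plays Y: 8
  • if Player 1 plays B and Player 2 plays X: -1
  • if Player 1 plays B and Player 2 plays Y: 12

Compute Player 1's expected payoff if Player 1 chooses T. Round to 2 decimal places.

-2.20

E[T] = 2/5·8 + 2/5·(-9) + 1/5·(-9) = 16/5 + (-18/5) + (-9/5) = -11/5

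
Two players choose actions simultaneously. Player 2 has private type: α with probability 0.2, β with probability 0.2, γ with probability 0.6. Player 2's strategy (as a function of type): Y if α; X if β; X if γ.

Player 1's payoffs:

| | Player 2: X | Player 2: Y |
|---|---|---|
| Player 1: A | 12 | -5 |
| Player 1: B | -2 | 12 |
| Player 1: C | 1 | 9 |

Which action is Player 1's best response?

E[A] = 0.2·(-5) + 0.2·(12) + 0.6·(12) = 8.6
E[B] = 0.2·(12) + 0.2·(-2) + 0.6·(-2) = 0.8
E[C] = 0.2·(9) + 0.2·(1) + 0.6·(1) = 2.6
Best response: A (8.6 is the largest).

A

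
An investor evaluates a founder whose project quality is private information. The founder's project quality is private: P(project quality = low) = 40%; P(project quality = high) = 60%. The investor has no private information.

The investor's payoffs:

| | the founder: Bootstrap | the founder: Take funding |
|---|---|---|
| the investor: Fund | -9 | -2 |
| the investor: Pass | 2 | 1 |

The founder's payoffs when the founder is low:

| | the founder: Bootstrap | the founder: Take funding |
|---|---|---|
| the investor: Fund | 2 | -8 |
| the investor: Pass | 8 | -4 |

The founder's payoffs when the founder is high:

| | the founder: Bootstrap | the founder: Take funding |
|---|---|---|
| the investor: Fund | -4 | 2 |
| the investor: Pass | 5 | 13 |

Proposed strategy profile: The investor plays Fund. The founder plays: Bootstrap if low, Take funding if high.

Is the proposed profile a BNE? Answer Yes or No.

No

The investor plays Fund: E[Fund] = 0.4·(-9) + 0.6·(-2) = -4.8; E[Pass] = 1.4. Not best-responding. ✗
The founder (project quality low), facing Fund: Bootstrap gives 2, Take funding gives -8. Proposed Bootstrap is best. ✓
The founder (project quality high), facing Fund: Bootstrap gives -4, Take funding gives 2. Proposed Take funding is best. ✓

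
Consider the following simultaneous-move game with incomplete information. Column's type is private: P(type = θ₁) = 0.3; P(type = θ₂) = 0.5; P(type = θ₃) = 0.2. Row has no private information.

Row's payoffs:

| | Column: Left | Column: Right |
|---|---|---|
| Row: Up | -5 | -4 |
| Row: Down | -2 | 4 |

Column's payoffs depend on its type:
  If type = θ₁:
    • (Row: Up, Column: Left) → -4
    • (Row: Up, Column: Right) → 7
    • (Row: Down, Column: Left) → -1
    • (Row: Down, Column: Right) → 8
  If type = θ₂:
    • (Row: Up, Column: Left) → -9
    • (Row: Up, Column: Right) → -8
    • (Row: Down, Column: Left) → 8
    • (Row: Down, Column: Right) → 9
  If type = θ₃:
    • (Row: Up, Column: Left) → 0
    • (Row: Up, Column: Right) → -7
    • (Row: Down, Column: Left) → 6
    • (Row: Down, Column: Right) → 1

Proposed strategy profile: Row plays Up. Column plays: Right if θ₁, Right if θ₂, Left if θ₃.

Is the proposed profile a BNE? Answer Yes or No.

Row plays Up: E[Up] = 0.3·(-4) + 0.5·(-4) + 0.2·(-5) = -4.2; E[Down] = 2.8. Not best-responding. ✗
Column (type θ₁), facing Up: Left gives -4, Right gives 7. Proposed Right is best. ✓
Column (type θ₂), facing Up: Left gives -9, Right gives -8. Proposed Right is best. ✓
Column (type θ₃), facing Up: Left gives 0, Right gives -7. Proposed Left is best. ✓

No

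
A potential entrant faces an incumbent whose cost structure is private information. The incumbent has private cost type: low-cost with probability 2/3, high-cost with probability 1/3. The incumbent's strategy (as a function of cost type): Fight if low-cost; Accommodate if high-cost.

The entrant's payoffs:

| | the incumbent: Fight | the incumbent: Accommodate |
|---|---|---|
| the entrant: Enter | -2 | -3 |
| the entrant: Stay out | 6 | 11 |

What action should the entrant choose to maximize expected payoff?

Stay out

Compute the entrant's expected payoff for each action, taking the expectation over the incumbent's type.
E[Enter] = 2/3·(-2) + 1/3·(-3) = -7/3
E[Stay out] = 2/3·(6) + 1/3·(11) = 23/3
Best response: Stay out (23/3 is the largest).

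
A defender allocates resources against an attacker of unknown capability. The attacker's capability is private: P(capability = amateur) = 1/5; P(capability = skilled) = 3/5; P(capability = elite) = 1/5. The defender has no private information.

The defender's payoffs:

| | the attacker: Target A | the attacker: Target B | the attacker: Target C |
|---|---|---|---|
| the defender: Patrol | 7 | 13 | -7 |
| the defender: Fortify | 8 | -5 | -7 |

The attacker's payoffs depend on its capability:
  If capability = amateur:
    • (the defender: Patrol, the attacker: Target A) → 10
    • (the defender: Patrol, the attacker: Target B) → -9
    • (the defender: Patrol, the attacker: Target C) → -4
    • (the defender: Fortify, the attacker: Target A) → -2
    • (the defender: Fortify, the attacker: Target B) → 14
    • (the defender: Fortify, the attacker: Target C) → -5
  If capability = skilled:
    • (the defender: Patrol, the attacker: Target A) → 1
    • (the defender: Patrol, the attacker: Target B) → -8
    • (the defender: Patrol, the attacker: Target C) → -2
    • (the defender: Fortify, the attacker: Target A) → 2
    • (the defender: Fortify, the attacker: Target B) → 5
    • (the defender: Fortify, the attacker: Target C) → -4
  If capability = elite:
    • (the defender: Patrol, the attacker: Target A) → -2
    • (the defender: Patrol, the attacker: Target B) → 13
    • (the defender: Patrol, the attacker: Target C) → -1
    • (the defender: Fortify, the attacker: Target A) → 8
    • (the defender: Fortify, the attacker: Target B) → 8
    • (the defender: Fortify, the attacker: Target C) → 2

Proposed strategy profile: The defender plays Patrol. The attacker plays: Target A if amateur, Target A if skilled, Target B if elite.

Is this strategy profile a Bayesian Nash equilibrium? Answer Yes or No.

The defender plays Patrol: E[Patrol] = 1/5·(7) + 3/5·(7) + 1/5·(13) = 41/5; E[Fortify] = 27/5. Best-responding. ✓
The attacker (capability amateur), facing Patrol: Target A gives 10, Target B gives -9, Target C gives -4. Proposed Target A is best. ✓
The attacker (capability skilled), facing Patrol: Target A gives 1, Target B gives -8, Target C gives -2. Proposed Target A is best. ✓
The attacker (capability elite), facing Patrol: Target A gives -2, Target B gives 13, Target C gives -1. Proposed Target B is best. ✓

Yes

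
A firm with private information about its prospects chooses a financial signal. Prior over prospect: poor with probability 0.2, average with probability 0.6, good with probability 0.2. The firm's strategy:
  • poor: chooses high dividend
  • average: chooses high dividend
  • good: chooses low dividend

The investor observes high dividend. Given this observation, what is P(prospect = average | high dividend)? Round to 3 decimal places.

Apply Bayes' rule using the sender's strategy as the likelihood.
P(high dividend) = 0.2·1 + 0.6·1 + 0.2·0 = 0.8
P(average | high dividend) = (0.6·1) / 0.8 = 0.6 / 0.8 = 0.75

0.750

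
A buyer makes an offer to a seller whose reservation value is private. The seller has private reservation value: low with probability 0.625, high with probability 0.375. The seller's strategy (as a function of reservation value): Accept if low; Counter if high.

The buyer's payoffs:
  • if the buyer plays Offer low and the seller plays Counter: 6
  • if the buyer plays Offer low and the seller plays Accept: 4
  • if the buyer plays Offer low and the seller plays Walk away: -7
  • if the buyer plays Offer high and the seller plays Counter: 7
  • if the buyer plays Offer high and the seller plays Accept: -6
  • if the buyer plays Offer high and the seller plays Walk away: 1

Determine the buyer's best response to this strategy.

Offer low

E[Offer low] = 0.625·(4) + 0.375·(6) = 4.75
E[Offer high] = 0.625·(-6) + 0.375·(7) = -1.125
Best response: Offer low (4.75 is the largest).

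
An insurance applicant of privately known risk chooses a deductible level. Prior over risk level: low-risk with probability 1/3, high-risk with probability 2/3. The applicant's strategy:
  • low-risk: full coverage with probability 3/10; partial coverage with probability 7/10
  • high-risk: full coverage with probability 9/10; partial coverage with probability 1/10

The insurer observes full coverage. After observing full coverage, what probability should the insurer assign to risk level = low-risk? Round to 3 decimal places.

P(full coverage) = (1/3)·(3/10) + (2/3)·(9/10) = 7/10
P(low-risk | full coverage) = ((1/3)·(3/10)) / (7/10) = (1/10) / (7/10) = 1/7

0.143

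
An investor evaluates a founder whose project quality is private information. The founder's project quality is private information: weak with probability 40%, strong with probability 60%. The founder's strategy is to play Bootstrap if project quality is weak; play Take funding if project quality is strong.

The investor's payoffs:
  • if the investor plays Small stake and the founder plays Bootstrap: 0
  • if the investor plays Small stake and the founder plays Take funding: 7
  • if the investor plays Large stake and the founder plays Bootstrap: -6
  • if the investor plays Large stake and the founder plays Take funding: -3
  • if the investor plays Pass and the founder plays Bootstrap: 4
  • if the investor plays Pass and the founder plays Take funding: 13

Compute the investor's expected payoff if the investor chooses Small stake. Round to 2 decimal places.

Take the expectation over the founder's project quality, weighting each type's action by its prior probability.
E[Small stake] = 0.4·0 + 0.6·7 = 0 + 4.2 = 4.2

4.20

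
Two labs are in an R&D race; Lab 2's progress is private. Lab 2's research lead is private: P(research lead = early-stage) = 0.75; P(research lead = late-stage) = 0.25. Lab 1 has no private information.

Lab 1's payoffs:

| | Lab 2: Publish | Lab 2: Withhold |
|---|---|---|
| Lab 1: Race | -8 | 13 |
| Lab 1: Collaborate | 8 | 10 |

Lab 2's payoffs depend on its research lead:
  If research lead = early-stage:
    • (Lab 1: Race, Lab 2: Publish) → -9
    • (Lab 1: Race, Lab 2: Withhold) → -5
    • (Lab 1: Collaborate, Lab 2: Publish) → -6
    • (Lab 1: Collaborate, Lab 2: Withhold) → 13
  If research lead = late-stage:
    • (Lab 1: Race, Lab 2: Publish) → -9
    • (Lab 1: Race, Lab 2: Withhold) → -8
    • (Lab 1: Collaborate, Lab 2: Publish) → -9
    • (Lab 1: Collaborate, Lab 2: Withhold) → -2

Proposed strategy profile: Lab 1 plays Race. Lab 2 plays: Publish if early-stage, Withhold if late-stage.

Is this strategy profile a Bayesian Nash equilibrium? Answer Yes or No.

No

A profile is a BNE iff every type of every player is best-responding given beliefs about the other side.
Lab 1 plays Race: E[Race] = 0.75·(-8) + 0.25·(13) = -2.75; E[Collaborate] = 8.5. Not best-responding. ✗
Lab 2 (research lead early-stage), facing Race: Publish gives -9, Withhold gives -5. Proposed Publish is not best — profitable deviation exists. ✗
Lab 2 (research lead late-stage), facing Race: Publish gives -9, Withhold gives -8. Proposed Withhold is best. ✓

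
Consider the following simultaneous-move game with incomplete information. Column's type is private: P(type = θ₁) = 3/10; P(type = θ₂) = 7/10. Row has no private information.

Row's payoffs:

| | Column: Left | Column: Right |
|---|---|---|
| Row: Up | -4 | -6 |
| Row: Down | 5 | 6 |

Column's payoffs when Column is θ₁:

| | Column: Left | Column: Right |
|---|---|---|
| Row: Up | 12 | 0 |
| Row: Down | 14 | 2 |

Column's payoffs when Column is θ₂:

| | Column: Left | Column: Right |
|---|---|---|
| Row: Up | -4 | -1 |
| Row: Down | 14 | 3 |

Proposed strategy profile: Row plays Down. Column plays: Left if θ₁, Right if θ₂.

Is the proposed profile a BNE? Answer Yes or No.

Row plays Down: E[Down] = 3/10·(5) + 7/10·(6) = 57/10; E[Up] = -27/5. Best-responding. ✓
Column (type θ₁), facing Down: Left gives 14, Right gives 2. Proposed Left is best. ✓
Column (type θ₂), facing Down: Left gives 14, Right gives 3. Proposed Right is not best — profitable deviation exists. ✗

No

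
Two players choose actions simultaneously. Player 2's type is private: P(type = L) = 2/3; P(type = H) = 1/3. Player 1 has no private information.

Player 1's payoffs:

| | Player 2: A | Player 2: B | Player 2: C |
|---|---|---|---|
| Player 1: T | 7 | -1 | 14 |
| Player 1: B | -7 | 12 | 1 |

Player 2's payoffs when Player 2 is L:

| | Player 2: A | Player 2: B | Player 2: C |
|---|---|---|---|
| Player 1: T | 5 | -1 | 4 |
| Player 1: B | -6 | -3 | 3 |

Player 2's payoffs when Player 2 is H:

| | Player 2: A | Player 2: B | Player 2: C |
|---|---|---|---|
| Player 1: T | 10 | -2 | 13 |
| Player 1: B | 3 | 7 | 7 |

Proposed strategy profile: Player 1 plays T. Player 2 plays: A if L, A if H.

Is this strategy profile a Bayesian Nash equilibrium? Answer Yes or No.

No

Player 1 plays T: E[T] = 2/3·(7) + 1/3·(7) = 7; E[B] = -7. Best-responding. ✓
Player 2 (type L), facing T: A gives 5, B gives -1, C gives 4. Proposed A is best. ✓
Player 2 (type H), facing T: A gives 10, B gives -2, C gives 13. Proposed A is not best — profitable deviation exists. ✗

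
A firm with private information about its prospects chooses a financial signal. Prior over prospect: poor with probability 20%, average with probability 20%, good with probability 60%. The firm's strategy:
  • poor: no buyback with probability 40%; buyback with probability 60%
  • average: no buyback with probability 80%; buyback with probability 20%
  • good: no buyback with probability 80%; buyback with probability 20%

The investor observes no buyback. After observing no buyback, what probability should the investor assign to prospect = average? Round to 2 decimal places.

0.22

P(no buyback) = 0.2·0.4 + 0.2·0.8 + 0.6·0.8 = 0.72
P(average | no buyback) = (0.2·0.8) / 0.72 = 0.16 / 0.72 = 0.222222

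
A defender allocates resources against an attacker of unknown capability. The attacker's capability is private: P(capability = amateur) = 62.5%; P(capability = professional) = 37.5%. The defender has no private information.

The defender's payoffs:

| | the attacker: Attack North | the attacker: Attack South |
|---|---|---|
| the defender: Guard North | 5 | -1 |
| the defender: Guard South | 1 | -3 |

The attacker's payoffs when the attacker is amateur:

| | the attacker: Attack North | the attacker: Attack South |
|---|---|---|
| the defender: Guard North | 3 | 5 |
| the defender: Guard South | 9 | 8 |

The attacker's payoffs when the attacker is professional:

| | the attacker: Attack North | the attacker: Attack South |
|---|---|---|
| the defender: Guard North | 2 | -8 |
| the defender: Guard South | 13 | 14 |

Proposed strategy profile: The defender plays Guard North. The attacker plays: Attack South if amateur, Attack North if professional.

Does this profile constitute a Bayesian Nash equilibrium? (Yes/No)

The defender plays Guard North: E[Guard North] = 0.625·(-1) + 0.375·(5) = 1.25; E[Guard South] = -1.5. Best-responding. ✓
The attacker (capability amateur), facing Guard North: Attack North gives 3, Attack South gives 5. Proposed Attack South is best. ✓
The attacker (capability professional), facing Guard North: Attack North gives 2, Attack South gives -8. Proposed Attack North is best. ✓

Yes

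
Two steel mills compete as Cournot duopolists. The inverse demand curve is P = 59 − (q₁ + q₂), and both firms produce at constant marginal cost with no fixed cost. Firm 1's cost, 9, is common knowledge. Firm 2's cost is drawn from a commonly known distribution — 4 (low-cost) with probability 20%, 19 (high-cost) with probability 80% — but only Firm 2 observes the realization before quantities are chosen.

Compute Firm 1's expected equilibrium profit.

Firm 2 with cost c maximizes (59 − (q₁+q₂) − c)·q₂, giving q₂(c) = (59 − c − q₁)/2.
E[c₂] = 0.2·4 + 0.8·19 = 16
Firm 1's FOC against E[q₂] yields q₁ = (59 − 2·9 + E[c₂])/3 = (59 − 18 + 16)/3 = 19.
E[P] = 59 − (q₁ + E[q₂]) = 28; Firm 1's expected profit = (E[P] − 9)·q₁ = (28 − 9)·19 = 361.

361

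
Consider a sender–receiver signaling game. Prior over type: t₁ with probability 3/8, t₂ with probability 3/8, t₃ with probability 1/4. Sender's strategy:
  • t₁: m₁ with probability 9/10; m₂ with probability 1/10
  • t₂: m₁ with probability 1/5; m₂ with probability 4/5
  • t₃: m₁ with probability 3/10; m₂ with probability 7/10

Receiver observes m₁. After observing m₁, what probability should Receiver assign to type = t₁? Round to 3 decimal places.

P(m₁) = (3/8)·(9/10) + (3/8)·(1/5) + (1/4)·(3/10) = 39/80
P(t₁ | m₁) = ((3/8)·(9/10)) / (39/80) = (27/80) / (39/80) = 9/13

0.692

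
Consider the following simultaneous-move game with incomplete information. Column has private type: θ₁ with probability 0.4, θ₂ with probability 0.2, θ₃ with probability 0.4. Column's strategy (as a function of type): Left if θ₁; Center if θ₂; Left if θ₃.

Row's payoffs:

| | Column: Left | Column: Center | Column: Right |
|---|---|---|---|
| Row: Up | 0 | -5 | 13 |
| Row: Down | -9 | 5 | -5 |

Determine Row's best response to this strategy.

Compute Row's expected payoff for each action, taking the expectation over Column's type.
E[Up] = 0.4·(0) + 0.2·(-5) + 0.4·(0) = -1
E[Down] = 0.4·(-9) + 0.2·(5) + 0.4·(-9) = -6.2
Best response: Up (-1 is the largest).

Up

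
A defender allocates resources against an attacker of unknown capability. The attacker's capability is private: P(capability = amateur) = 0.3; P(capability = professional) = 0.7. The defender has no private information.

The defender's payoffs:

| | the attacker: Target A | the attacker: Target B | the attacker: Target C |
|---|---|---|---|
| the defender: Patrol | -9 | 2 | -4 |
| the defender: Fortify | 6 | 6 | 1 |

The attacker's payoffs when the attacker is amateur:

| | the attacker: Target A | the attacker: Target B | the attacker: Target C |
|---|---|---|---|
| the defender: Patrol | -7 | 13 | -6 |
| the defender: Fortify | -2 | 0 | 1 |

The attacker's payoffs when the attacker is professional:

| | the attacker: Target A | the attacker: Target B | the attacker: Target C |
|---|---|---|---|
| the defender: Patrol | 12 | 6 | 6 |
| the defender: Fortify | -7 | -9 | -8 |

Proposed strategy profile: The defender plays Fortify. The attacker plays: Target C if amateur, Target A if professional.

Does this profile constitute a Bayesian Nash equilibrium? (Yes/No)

Yes

A profile is a BNE iff every type of every player is best-responding given beliefs about the other side.
The defender plays Fortify: E[Fortify] = 0.3·(1) + 0.7·(6) = 4.5; E[Patrol] = -7.5. Best-responding. ✓
The attacker (capability amateur), facing Fortify: Target A gives -2, Target B gives 0, Target C gives 1. Proposed Target C is best. ✓
The attacker (capability professional), facing Fortify: Target A gives -7, Target B gives -9, Target C gives -8. Proposed Target A is best. ✓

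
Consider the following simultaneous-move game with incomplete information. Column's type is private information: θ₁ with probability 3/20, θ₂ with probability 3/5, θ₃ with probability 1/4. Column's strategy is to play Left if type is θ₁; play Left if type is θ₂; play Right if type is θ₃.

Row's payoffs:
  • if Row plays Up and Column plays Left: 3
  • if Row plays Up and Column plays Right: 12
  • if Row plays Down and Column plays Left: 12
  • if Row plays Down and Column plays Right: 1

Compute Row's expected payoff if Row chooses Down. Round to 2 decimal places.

9.25

E[Down] = 3/20·12 + 3/5·12 + 1/4·1 = 9/5 + 36/5 + 1/4 = 37/4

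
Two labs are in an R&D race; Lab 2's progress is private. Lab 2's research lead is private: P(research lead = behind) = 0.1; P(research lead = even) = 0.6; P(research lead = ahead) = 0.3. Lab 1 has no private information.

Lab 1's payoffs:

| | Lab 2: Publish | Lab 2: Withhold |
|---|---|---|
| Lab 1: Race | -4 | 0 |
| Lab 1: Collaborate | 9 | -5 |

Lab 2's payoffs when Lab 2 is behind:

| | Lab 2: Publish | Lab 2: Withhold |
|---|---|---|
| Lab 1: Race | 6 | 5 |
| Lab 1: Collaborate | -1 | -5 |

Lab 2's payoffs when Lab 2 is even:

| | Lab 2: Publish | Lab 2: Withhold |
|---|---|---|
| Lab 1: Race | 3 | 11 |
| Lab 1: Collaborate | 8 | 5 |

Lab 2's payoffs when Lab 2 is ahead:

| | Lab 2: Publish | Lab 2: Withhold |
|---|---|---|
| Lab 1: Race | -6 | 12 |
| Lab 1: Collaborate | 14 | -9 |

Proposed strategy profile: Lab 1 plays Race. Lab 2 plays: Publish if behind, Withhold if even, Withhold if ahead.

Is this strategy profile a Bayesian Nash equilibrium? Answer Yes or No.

Yes

Lab 1 plays Race: E[Race] = 0.1·(-4) + 0.6·(0) + 0.3·(0) = -0.4; E[Collaborate] = -3.6. Best-responding. ✓
Lab 2 (research lead behind), facing Race: Publish gives 6, Withhold gives 5. Proposed Publish is best. ✓
Lab 2 (research lead even), facing Race: Publish gives 3, Withhold gives 11. Proposed Withhold is best. ✓
Lab 2 (research lead ahead), facing Race: Publish gives -6, Withhold gives 12. Proposed Withhold is best. ✓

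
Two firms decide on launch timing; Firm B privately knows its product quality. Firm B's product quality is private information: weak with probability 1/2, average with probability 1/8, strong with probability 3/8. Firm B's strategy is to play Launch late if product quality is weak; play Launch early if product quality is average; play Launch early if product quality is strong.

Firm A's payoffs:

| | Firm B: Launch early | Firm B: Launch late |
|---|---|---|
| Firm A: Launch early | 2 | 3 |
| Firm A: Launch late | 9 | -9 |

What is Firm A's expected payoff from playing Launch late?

E[Launch late] = 1/2·(-9) + 1/8·9 + 3/8·9 = (-9/2) + 9/8 + 27/8 = 0

0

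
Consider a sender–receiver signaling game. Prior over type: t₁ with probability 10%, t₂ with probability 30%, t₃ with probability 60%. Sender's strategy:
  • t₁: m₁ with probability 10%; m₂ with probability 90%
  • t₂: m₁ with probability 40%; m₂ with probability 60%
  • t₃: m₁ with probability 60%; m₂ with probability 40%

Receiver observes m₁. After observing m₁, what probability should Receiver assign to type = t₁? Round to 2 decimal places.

0.02

P(m₁) = 0.1·0.1 + 0.3·0.4 + 0.6·0.6 = 0.49
P(t₁ | m₁) = (0.1·0.1) / 0.49 = 0.01 / 0.49 = 0.0204082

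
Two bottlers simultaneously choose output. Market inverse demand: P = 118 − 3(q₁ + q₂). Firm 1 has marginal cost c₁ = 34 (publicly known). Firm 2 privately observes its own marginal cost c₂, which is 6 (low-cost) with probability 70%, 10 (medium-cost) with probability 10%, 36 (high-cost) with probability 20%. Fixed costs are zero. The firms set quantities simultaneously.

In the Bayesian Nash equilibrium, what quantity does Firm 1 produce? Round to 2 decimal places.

Type-c best response for Firm 2: q₂(c) = (118 − c)/6 − q₁/2.
Firm 1 maximizes expected profit; its first-order condition is 118 − 6q₁ − 3E[q₂] − 34 = 0.
Substituting E[q₂] and solving: E[c₂] = 12.4, so q₁ = (118 − 2·34 + 12.4)/9 = 6.93333.

6.93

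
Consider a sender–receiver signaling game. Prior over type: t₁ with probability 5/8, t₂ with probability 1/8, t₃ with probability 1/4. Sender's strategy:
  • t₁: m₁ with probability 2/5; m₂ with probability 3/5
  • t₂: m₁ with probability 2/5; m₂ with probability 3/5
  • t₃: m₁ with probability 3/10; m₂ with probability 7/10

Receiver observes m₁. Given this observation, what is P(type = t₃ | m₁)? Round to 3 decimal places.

0.200

P(m₁) = (5/8)·(2/5) + (1/8)·(2/5) + (1/4)·(3/10) = 3/8
P(t₃ | m₁) = ((1/4)·(3/10)) / (3/8) = (3/40) / (3/8) = 1/5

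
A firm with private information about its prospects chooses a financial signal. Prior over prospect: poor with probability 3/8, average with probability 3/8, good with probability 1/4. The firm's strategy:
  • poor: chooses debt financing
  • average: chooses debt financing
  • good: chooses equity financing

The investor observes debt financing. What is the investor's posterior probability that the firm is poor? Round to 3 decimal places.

Apply Bayes' rule using the sender's strategy as the likelihood.
P(debt financing) = (3/8)·1 + (3/8)·1 + (1/4)·0 = 3/4
P(poor | debt financing) = ((3/8)·1) / (3/4) = (3/8) / (3/4) = 1/2

0.500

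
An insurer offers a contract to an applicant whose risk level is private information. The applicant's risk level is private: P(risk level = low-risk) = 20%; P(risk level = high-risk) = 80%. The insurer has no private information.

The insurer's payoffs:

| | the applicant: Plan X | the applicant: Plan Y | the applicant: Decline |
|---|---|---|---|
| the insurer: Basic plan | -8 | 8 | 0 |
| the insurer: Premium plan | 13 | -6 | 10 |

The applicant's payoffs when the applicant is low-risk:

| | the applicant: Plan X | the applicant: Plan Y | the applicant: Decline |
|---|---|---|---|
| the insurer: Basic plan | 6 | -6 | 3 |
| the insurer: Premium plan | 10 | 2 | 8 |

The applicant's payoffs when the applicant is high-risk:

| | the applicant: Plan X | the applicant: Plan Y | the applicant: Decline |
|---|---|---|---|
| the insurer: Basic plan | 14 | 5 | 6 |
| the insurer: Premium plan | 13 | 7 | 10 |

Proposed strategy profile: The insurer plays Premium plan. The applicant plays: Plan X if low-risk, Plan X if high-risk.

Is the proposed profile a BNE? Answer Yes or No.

The insurer plays Premium plan: E[Premium plan] = 0.2·(13) + 0.8·(13) = 13; E[Basic plan] = -8. Best-responding. ✓
The applicant (risk level low-risk), facing Premium plan: Plan X gives 10, Plan Y gives 2, Decline gives 8. Proposed Plan X is best. ✓
The applicant (risk level high-risk), facing Premium plan: Plan X gives 13, Plan Y gives 7, Decline gives 10. Proposed Plan X is best. ✓

Yes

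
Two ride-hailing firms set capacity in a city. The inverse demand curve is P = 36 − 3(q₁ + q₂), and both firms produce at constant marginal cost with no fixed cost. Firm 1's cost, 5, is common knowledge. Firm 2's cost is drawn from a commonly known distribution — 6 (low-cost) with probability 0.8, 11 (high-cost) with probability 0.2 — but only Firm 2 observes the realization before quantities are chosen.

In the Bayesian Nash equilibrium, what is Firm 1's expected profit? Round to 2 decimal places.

Firm 2 with cost c maximizes (36 − 3(q₁+q₂) − c)·q₂, giving q₂(c) = (36 − c − 3q₁)/6.
E[c₂] = 0.8·6 + 0.2·11 = 7
Firm 1's FOC against E[q₂] yields q₁ = (36 − 2·5 + E[c₂])/9 = (36 − 10 + 7)/9 = 3.66667.
E[P] = 36 − 3·(q₁ + E[q₂]) = 16; Firm 1's expected profit = (E[P] − 5)·q₁ = (16 − 5)·3.66667 = 40.3333.

40.33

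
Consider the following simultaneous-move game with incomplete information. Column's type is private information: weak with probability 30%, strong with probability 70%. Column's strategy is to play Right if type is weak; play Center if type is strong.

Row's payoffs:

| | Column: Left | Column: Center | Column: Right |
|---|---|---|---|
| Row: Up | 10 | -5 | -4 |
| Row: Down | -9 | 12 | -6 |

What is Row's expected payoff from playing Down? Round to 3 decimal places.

E[Down] = 0.3·(-6) + 0.7·12 = (-1.8) + 8.4 = 6.6

6.600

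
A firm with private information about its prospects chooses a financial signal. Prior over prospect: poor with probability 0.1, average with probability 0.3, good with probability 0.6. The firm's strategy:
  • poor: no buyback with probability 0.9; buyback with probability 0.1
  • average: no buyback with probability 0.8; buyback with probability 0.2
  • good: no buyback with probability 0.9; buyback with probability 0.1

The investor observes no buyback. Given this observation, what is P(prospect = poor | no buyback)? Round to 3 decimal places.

P(no buyback) = 0.1·0.9 + 0.3·0.8 + 0.6·0.9 = 0.87
P(poor | no buyback) = (0.1·0.9) / 0.87 = 0.09 / 0.87 = 0.103448

0.103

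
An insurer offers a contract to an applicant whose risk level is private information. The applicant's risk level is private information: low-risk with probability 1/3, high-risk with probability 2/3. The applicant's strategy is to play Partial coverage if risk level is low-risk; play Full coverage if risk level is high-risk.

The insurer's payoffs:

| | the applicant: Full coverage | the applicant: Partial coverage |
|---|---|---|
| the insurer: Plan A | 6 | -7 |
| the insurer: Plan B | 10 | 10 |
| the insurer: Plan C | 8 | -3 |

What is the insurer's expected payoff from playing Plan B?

E[Plan B] = 1/3·10 + 2/3·10 = 10/3 + 20/3 = 10

10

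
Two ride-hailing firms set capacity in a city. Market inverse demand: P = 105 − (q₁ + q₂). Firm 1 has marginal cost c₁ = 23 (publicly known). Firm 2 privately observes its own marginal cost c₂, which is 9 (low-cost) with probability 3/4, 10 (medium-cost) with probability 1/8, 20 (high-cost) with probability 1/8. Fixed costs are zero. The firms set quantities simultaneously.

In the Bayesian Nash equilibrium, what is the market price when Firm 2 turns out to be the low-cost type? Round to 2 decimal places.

Type-c best response for Firm 2: q₂(c) = (105 − c)/2 − q₁/2.
Firm 1 maximizes expected profit; its first-order condition is 105 − 2q₁ − E[q₂] − 23 = 0.
Substituting E[q₂] and solving: E[c₂] = 10.5, so q₁ = (105 − 2·23 + 10.5)/3 = 23.1667.
q₂(low-cost) = 36.4167, so P = 105 − (23.1667 + 36.4167) = 45.4167.

45.42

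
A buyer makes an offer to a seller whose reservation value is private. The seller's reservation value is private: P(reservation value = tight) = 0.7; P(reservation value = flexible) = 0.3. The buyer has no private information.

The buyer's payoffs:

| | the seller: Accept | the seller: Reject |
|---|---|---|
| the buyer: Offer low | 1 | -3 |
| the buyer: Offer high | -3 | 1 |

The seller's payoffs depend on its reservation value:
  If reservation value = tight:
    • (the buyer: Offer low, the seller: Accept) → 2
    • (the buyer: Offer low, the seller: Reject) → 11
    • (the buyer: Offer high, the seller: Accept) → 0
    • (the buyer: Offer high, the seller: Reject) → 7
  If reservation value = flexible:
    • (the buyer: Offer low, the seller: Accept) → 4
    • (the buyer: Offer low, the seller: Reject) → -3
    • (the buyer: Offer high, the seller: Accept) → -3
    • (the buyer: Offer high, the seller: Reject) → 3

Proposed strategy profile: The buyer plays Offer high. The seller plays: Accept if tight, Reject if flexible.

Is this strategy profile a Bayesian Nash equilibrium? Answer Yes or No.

No

A profile is a BNE iff every type of every player is best-responding given beliefs about the other side.
The buyer plays Offer high: E[Offer high] = 0.7·(-3) + 0.3·(1) = -1.8; E[Offer low] = -0.2. Not best-responding. ✗
The seller (reservation value tight), facing Offer high: Accept gives 0, Reject gives 7. Proposed Accept is not best — profitable deviation exists. ✗
The seller (reservation value flexible), facing Offer high: Accept gives -3, Reject gives 3. Proposed Reject is best. ✓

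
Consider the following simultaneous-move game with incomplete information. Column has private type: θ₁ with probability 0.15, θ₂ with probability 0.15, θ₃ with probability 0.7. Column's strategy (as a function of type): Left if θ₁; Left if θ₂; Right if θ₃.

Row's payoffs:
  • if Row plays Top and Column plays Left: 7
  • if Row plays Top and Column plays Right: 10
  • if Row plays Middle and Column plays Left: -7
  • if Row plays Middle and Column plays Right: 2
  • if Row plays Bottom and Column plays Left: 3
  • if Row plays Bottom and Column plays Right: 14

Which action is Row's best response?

E[Top] = 0.15·(7) + 0.15·(7) + 0.7·(10) = 9.1
E[Middle] = 0.15·(-7) + 0.15·(-7) + 0.7·(2) = -0.7
E[Bottom] = 0.15·(3) + 0.15·(3) + 0.7·(14) = 10.7
Best response: Bottom (10.7 is the largest).

Bottom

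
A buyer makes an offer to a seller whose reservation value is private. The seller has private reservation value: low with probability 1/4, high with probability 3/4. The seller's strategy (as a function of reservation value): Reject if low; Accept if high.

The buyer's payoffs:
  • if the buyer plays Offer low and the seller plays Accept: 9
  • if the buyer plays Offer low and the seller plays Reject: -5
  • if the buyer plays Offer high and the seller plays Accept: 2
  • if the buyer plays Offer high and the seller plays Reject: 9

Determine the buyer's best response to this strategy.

Offer low

E[Offer low] = 1/4·(-5) + 3/4·(9) = 11/2
E[Offer high] = 1/4·(9) + 3/4·(2) = 15/4
Best response: Offer low (11/2 is the largest).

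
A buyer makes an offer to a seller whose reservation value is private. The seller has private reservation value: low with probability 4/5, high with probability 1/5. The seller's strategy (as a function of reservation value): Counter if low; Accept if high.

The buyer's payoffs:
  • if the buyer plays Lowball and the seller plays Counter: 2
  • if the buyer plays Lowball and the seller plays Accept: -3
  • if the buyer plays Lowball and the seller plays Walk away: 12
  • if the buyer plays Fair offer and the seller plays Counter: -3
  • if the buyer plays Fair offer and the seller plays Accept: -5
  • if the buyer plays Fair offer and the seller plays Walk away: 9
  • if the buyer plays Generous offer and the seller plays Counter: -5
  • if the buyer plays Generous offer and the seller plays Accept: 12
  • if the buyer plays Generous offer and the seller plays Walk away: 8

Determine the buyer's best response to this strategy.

Lowball

Compute the buyer's expected payoff for each action, taking the expectation over the seller's type.
E[Lowball] = 4/5·(2) + 1/5·(-3) = 1
E[Fair offer] = 4/5·(-3) + 1/5·(-5) = -17/5
E[Generous offer] = 4/5·(-5) + 1/5·(12) = -8/5
Best response: Lowball (1 is the largest).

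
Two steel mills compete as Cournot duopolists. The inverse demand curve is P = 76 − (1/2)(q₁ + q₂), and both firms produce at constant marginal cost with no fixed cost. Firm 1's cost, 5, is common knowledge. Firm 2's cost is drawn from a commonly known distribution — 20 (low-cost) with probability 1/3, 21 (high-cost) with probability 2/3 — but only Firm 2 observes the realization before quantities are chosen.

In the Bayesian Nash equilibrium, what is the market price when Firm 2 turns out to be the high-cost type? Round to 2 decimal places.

34.06

Each type of Firm 2 best-responds to q₁; Firm 1 best-responds to the expected q₂ over Firm 2's types.
Firm 2 with cost c maximizes (76 − (1/2)(q₁+q₂) − c)·q₂, giving q₂(c) = (76 − c − (1/2)q₁).
E[c₂] = 1/3·20 + 2/3·21 = 20.6667
Firm 1's FOC against E[q₂] yields q₁ = (76 − 2·5 + E[c₂])/(3/2) = (76 − 10 + 20.6667)/(3/2) = 57.7778.
q₂(high-cost) = 26.1111, so P = 76 − (1/2)·(57.7778 + 26.1111) = 34.0556.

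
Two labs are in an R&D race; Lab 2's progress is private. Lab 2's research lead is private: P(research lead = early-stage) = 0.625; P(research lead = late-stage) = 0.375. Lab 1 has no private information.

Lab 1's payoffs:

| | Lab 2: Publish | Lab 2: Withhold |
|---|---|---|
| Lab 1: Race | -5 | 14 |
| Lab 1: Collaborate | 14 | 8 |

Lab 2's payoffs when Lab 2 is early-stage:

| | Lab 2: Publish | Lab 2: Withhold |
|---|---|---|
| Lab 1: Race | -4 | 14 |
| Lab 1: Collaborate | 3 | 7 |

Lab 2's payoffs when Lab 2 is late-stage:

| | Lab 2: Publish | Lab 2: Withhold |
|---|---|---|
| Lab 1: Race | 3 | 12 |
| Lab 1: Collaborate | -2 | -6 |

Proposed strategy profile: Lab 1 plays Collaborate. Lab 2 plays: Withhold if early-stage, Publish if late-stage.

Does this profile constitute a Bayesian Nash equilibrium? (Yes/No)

Lab 1 plays Collaborate: E[Collaborate] = 0.625·(8) + 0.375·(14) = 10.25; E[Race] = 6.875. Best-responding. ✓
Lab 2 (research lead early-stage), facing Collaborate: Publish gives 3, Withhold gives 7. Proposed Withhold is best. ✓
Lab 2 (research lead late-stage), facing Collaborate: Publish gives -2, Withhold gives -6. Proposed Publish is best. ✓

Yes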